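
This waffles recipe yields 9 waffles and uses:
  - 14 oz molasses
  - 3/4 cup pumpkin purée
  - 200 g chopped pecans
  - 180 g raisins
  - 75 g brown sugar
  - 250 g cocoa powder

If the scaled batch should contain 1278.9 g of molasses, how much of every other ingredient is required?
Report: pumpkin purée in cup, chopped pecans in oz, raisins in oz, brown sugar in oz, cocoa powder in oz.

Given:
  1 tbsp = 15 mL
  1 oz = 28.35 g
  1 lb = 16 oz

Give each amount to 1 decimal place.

The original recipe has 396.9 g of molasses, so the scaling factor is 1278.9 ÷ 396.9 = 29/9.
pumpkin purée: 0.75 cup × 29/9 ≈ 2.4 cup
chopped pecans: 200 g × 29/9 ÷ 28.35 g/oz ≈ 22.7 oz
raisins: 180 g × 29/9 ÷ 28.35 g/oz ≈ 20.5 oz
brown sugar: 75 g × 29/9 ÷ 28.35 g/oz ≈ 8.5 oz
cocoa powder: 250 g × 29/9 ÷ 28.35 g/oz ≈ 28.4 oz

pumpkin purée: 2.4 cup; chopped pecans: 22.7 oz; raisins: 20.5 oz; brown sugar: 8.5 oz; cocoa powder: 28.4 oz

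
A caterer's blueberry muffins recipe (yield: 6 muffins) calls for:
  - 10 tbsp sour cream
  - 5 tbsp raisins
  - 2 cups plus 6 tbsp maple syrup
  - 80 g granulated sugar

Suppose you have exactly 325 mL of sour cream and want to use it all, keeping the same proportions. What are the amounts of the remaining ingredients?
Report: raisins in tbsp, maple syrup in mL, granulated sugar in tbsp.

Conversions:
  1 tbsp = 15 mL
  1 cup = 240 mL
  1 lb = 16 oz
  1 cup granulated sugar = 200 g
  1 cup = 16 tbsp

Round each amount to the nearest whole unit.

raisins: 11 tbsp; maple syrup: 1235 mL; granulated sugar: 14 tbsp

The original recipe has 150 mL of sour cream, so the scaling factor is 325 ÷ 150 = 13/6.
raisins: 5 tbsp × 13/6 ≈ 11 tbsp
maple syrup: (2 cup + 6 tbsp = 2.375 cup) × 13/6 × 240 mL/cup = 1235 mL
granulated sugar: 80 g × 13/6 ÷ 200 g/cup × 16 tbsp/cup ≈ 14 tbsp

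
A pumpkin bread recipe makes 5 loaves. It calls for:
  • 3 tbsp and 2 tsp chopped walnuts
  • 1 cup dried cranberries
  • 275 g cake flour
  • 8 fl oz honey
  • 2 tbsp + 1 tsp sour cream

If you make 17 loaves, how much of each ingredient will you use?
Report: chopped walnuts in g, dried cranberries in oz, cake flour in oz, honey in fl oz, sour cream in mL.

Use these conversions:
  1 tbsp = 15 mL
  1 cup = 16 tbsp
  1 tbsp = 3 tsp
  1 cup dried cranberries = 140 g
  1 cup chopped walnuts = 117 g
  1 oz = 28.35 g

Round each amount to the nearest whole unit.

Scaling factor: 17/5 = 3.4.
chopped walnuts: (3 tbsp + 2 tsp = 11/3 tbsp) × 17/5 ÷ 16 tbsp/cup × 117 g/cup ≈ 91 g
dried cranberries: 1 cup × 17/5 × 140 g/cup ÷ 28.35 g/oz ≈ 17 oz
cake flour: 275 g × 17/5 ÷ 28.35 g/oz ≈ 33 oz
honey: 8 fl oz × 17/5 ≈ 27 fl oz
sour cream: (2 tbsp + 1 tsp = 7/3 tbsp) × 17/5 × 15 mL/tbsp = 119 mL

chopped walnuts: 91 g; dried cranberries: 17 oz; cake flour: 33 oz; honey: 27 fl oz; sour cream: 119 mL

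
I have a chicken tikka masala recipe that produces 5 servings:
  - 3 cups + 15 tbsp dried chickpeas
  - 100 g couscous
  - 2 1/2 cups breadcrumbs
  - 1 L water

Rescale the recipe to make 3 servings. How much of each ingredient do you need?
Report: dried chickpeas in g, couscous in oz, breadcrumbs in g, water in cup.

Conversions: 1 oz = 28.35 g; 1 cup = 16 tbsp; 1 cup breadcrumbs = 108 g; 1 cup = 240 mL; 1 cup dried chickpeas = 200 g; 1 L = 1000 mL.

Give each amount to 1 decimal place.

dried chickpeas: 472.5 g; couscous: 2.1 oz; breadcrumbs: 162.0 g; water: 2.5 cup

Scaling factor: 3/5 = 0.6.
dried chickpeas: (3 cup + 15 tbsp = 3.9375 cup) × 3/5 × 200 g/cup = 472.5 g
couscous: 100 g × 3/5 ÷ 28.35 g/oz ≈ 2.1 oz
breadcrumbs: 2.5 cup × 3/5 × 108 g/cup = 162.0 g
water: 1 L × 3/5 × 1000 mL/L ÷ 240 mL/cup = 2.5 cup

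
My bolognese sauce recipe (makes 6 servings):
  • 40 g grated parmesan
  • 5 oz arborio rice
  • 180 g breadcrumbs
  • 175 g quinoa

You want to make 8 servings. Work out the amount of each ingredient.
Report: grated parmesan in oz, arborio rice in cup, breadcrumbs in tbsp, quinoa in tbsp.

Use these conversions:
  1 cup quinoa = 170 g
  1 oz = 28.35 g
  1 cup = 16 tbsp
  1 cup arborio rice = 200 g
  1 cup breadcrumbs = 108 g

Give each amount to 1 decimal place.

Scaling factor: 8/6 = 4/3.
grated parmesan: 40 g × 4/3 ÷ 28.35 g/oz ≈ 1.9 oz
arborio rice: 5 oz × 4/3 × 28.35 g/oz ÷ 200 g/cup ≈ 0.9 cup
breadcrumbs: 180 g × 4/3 ÷ 108 g/cup × 16 tbsp/cup ≈ 35.6 tbsp
quinoa: 175 g × 4/3 ÷ 170 g/cup × 16 tbsp/cup ≈ 22.0 tbsp

grated parmesan: 1.9 oz; arborio rice: 0.9 cup; breadcrumbs: 35.6 tbsp; quinoa: 22.0 tbsp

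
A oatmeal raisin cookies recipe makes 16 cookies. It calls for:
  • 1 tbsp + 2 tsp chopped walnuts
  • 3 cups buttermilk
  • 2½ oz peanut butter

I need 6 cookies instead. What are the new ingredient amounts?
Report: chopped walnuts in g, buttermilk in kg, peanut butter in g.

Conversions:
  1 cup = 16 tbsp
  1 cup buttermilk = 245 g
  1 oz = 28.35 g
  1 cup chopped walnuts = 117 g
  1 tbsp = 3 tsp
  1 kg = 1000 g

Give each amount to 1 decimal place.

chopped walnuts: 4.6 g; buttermilk: 0.3 kg; peanut butter: 26.6 g

Scaling factor: 6/16 = 3/8 = 0.375.
chopped walnuts: (1 tbsp + 2 tsp = 5/3 tbsp) × 3/8 ÷ 16 tbsp/cup × 117 g/cup ≈ 4.6 g
buttermilk: 3 cup × 3/8 × 245 g/cup ÷ 1000 g/kg ≈ 0.3 kg
peanut butter: 2.5 oz × 3/8 × 28.35 g/oz ≈ 26.6 g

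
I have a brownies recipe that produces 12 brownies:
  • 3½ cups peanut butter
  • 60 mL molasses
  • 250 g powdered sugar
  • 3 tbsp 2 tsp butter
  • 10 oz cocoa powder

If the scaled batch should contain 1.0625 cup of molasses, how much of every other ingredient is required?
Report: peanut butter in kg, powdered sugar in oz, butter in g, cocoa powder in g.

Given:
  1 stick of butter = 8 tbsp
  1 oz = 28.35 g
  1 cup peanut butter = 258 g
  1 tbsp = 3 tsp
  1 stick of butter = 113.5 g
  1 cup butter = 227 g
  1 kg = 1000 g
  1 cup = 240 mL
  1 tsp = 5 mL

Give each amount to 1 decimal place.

The original recipe has 0.25 cup of molasses, so the scaling factor is 1.0625 ÷ 0.25 = 17/4 = 4.25.
peanut butter: 3.5 cup × 17/4 × 258 g/cup ÷ 1000 g/kg ≈ 3.8 kg
powdered sugar: 250 g × 17/4 ÷ 28.35 g/oz ≈ 37.5 oz
butter: (3 tbsp + 2 tsp = 11/3 tbsp) × 17/4 ÷ 8 tbsp/stick × 113.5 g/stick ≈ 221.1 g
cocoa powder: 10 oz × 17/4 × 28.35 g/oz ≈ 1204.9 g

peanut butter: 3.8 kg; powdered sugar: 37.5 oz; butter: 221.1 g; cocoa powder: 1204.9 g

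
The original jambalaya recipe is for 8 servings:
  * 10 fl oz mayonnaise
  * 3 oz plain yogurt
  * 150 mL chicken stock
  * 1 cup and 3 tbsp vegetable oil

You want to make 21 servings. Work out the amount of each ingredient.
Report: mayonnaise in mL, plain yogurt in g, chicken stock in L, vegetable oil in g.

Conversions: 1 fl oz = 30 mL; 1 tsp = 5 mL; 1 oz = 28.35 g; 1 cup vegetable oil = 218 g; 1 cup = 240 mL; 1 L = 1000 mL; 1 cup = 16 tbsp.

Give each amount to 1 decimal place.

mayonnaise: 787.5 mL; plain yogurt: 223.3 g; chicken stock: 0.4 L; vegetable oil: 679.5 g

Scaling factor: 21/8 = 2.625.
mayonnaise: 10 fl oz × 21/8 × 30 mL/fl oz = 787.5 mL
plain yogurt: 3 oz × 21/8 × 28.35 g/oz ≈ 223.3 g
chicken stock: 150 mL × 21/8 ÷ 1000 mL/L ≈ 0.4 L
vegetable oil: (1 cup + 3 tbsp = 1.1875 cup) × 21/8 × 218 g/cup ≈ 679.5 g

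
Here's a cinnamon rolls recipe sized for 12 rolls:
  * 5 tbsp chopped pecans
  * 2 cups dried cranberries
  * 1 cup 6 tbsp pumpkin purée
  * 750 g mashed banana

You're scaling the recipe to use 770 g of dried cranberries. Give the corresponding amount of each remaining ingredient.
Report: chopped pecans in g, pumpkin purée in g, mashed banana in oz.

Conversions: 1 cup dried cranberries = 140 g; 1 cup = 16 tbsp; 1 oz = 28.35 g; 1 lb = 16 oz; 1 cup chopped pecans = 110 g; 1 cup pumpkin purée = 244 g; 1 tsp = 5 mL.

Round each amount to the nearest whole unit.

The original recipe has 280 g of dried cranberries, so the scaling factor is 770 ÷ 280 = 11/4 = 2.75.
chopped pecans: 5 tbsp × 11/4 ÷ 16 tbsp/cup × 110 g/cup ≈ 95 g
pumpkin purée: (1 cup + 6 tbsp = 1.375 cup) × 11/4 × 244 g/cup ≈ 923 g
mashed banana: 750 g × 11/4 ÷ 28.35 g/oz ≈ 73 oz

chopped pecans: 95 g; pumpkin purée: 923 g; mashed banana: 73 oz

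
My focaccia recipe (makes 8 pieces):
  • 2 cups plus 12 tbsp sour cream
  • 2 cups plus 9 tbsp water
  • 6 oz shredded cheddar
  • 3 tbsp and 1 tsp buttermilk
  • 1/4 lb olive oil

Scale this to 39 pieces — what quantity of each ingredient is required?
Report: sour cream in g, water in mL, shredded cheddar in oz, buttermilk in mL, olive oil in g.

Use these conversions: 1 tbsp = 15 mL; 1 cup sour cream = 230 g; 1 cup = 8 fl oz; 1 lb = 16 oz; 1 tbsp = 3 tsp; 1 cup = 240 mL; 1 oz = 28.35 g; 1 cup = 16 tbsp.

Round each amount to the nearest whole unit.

sour cream: 3083 g; water: 2998 mL; shredded cheddar: 29 oz; buttermilk: 244 mL; olive oil: 553 g

Scaling factor: 39/8 = 4.875.
sour cream: (2 cup + 12 tbsp = 2.75 cup) × 39/8 × 230 g/cup ≈ 3083 g
water: (2 cup + 9 tbsp = 2.5625 cup) × 39/8 × 240 mL/cup ≈ 2998 mL
shredded cheddar: 6 oz × 39/8 ≈ 29 oz
buttermilk: (3 tbsp + 1 tsp = 10/3 tbsp) × 39/8 × 15 mL/tbsp ≈ 244 mL
olive oil: 0.25 lb × 39/8 × 16 oz/lb × 28.35 g/oz ≈ 553 g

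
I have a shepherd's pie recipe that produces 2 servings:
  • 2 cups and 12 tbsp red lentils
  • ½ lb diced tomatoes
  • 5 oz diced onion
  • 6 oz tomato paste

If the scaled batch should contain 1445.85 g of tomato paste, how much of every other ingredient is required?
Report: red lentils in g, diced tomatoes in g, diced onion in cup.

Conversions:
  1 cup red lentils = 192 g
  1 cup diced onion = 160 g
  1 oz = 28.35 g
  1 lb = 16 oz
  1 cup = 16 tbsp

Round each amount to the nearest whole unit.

The original recipe has 170.1 g of tomato paste, so the scaling factor is 1445.85 ÷ 170.1 = 17/2 = 8.5.
red lentils: (2 cup + 12 tbsp = 2.75 cup) × 17/2 × 192 g/cup = 4488 g
diced tomatoes: 0.5 lb × 17/2 × 16 oz/lb × 28.35 g/oz ≈ 1928 g
diced onion: 5 oz × 17/2 × 28.35 g/oz ÷ 160 g/cup ≈ 8 cup

red lentils: 4488 g; diced tomatoes: 1928 g; diced onion: 8 cup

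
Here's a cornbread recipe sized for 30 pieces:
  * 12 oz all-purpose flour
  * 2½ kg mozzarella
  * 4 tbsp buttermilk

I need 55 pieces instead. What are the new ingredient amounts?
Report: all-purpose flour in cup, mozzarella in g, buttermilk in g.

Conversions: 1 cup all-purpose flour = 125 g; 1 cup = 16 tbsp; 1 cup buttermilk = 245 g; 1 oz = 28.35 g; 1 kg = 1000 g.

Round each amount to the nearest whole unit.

Scaling factor: 55/30 = 11/6.
all-purpose flour: 12 oz × 11/6 × 28.35 g/oz ÷ 125 g/cup ≈ 5 cup
mozzarella: 2.5 kg × 11/6 × 1000 g/kg ≈ 4583 g
buttermilk: 4 tbsp × 11/6 ÷ 16 tbsp/cup × 245 g/cup ≈ 112 g

all-purpose flour: 5 cup; mozzarella: 4583 g; buttermilk: 112 g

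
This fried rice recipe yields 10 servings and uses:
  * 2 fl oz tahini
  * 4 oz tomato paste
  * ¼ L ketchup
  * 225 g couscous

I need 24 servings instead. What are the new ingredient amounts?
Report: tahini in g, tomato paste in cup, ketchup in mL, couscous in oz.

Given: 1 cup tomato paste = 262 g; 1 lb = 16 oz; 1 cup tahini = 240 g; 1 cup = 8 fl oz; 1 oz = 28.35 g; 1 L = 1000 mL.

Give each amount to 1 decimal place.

tahini: 144.0 g; tomato paste: 1.0 cup; ketchup: 600.0 mL; couscous: 19.0 oz

Scaling factor: 24/10 = 12/5 = 2.4.
tahini: 2 fl oz × 12/5 ÷ 8 fl oz/cup × 240 g/cup = 144.0 g
tomato paste: 4 oz × 12/5 × 28.35 g/oz ÷ 262 g/cup ≈ 1.0 cup
ketchup: 0.25 L × 12/5 × 1000 mL/L = 600.0 mL
couscous: 225 g × 12/5 ÷ 28.35 g/oz ≈ 19.0 oz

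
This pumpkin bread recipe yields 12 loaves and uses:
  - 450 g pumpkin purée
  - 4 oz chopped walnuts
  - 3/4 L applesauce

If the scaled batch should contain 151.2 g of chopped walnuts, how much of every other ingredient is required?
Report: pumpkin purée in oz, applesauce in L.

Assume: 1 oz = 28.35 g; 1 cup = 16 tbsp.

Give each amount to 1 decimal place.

pumpkin purée: 21.2 oz; applesauce: 1.0 L

The original recipe has 113.4 g of chopped walnuts, so the scaling factor is 151.2 ÷ 113.4 = 4/3.
pumpkin purée: 450 g × 4/3 ÷ 28.35 g/oz ≈ 21.2 oz
applesauce: 0.75 L × 4/3 = 1.0 L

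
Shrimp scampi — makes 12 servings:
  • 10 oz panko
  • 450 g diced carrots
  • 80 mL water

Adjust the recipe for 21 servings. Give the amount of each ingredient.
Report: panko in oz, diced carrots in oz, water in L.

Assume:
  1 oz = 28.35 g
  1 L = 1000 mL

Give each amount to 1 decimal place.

Scaling factor: 21/12 = 7/4 = 1.75.
panko: 10 oz × 7/4 = 17.5 oz
diced carrots: 450 g × 7/4 ÷ 28.35 g/oz ≈ 27.8 oz
water: 80 mL × 7/4 ÷ 1000 mL/L ≈ 0.1 L

panko: 17.5 oz; diced carrots: 27.8 oz; water: 0.1 L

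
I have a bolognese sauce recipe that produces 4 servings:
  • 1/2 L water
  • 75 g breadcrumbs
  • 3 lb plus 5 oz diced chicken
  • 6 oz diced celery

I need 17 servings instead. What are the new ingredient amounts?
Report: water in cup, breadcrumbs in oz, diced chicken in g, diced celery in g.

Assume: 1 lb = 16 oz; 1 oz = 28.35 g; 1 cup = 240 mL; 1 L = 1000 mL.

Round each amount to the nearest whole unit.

Scaling factor: 17/4 = 4.25.
water: 0.5 L × 17/4 × 1000 mL/L ÷ 240 mL/cup ≈ 9 cup
breadcrumbs: 75 g × 17/4 ÷ 28.35 g/oz ≈ 11 oz
diced chicken: (3 lb + 5 oz = 3.3125 lb) × 17/4 × 16 oz/lb × 28.35 g/oz ≈ 6386 g
diced celery: 6 oz × 17/4 × 28.35 g/oz ≈ 723 g

water: 9 cup; breadcrumbs: 11 oz; diced chicken: 6386 g; diced celery: 723 g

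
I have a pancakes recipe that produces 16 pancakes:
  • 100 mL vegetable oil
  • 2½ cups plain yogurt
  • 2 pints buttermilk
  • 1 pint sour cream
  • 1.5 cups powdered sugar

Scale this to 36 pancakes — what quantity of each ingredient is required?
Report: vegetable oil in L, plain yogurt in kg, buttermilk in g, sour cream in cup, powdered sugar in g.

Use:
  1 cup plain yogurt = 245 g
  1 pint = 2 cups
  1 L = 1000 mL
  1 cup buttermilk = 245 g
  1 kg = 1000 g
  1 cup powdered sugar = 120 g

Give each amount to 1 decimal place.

Scaling factor: 36/16 = 9/4 = 2.25.
vegetable oil: 100 mL × 9/4 ÷ 1000 mL/L ≈ 0.2 L
plain yogurt: 2.5 cup × 9/4 × 245 g/cup ÷ 1000 g/kg ≈ 1.4 kg
buttermilk: 2 pint × 9/4 × 2 cup/pint × 245 g/cup = 2205.0 g
sour cream: 1 pint × 9/4 × 2 cup/pint = 4.5 cup
powdered sugar: 1.5 cup × 9/4 × 120 g/cup = 405.0 g

vegetable oil: 0.2 L; plain yogurt: 1.4 kg; buttermilk: 2205.0 g; sour cream: 4.5 cup; powdered sugar: 405.0 g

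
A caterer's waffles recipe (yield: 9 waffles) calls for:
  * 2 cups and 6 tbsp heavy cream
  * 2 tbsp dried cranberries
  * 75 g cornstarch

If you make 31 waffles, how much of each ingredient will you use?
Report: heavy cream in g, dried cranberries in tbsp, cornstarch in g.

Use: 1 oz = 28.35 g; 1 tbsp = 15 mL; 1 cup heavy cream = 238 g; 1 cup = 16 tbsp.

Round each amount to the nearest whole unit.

Scaling factor: 31/9.
heavy cream: (2 cup + 6 tbsp = 2.375 cup) × 31/9 × 238 g/cup ≈ 1947 g
dried cranberries: 2 tbsp × 31/9 ≈ 7 tbsp
cornstarch: 75 g × 31/9 ≈ 258 g

heavy cream: 1947 g; dried cranberries: 7 tbsp; cornstarch: 258 g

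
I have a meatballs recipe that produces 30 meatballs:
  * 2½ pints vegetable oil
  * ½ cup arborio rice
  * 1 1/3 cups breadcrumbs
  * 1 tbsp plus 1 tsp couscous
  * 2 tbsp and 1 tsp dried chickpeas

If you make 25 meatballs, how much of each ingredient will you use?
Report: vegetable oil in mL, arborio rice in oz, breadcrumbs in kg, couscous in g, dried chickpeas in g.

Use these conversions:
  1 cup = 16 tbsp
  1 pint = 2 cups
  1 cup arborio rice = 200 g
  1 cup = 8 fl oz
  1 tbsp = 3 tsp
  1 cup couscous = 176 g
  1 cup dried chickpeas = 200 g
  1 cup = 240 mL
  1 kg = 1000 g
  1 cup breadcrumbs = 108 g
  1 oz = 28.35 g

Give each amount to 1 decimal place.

Scaling factor: 25/30 = 5/6.
vegetable oil: 2.5 pint × 5/6 × 2 cup/pint × 240 mL/cup = 1000.0 mL
arborio rice: 0.5 cup × 5/6 × 200 g/cup ÷ 28.35 g/oz ≈ 2.9 oz
breadcrumbs: 4/3 cup × 5/6 × 108 g/cup ÷ 1000 g/kg ≈ 0.1 kg
couscous: (1 tbsp + 1 tsp = 4/3 tbsp) × 5/6 ÷ 16 tbsp/cup × 176 g/cup ≈ 12.2 g
dried chickpeas: (2 tbsp + 1 tsp = 7/3 tbsp) × 5/6 ÷ 16 tbsp/cup × 200 g/cup ≈ 24.3 g

vegetable oil: 1000.0 mL; arborio rice: 2.9 oz; breadcrumbs: 0.1 kg; couscous: 12.2 g; dried chickpeas: 24.3 g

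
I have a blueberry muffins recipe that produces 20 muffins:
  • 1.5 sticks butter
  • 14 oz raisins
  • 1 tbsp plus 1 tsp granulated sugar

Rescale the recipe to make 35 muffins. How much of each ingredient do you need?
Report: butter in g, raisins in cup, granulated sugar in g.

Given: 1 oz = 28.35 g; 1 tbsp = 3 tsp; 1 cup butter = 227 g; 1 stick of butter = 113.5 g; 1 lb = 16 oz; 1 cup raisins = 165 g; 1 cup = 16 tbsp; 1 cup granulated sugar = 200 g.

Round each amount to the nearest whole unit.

Scaling factor: 35/20 = 7/4 = 1.75.
butter: 1.5 stick × 7/4 × 113.5 g/stick ≈ 298 g
raisins: 14 oz × 7/4 × 28.35 g/oz ÷ 165 g/cup ≈ 4 cup
granulated sugar: (1 tbsp + 1 tsp = 4/3 tbsp) × 7/4 ÷ 16 tbsp/cup × 200 g/cup ≈ 29 g

butter: 298 g; raisins: 4 cup; granulated sugar: 29 g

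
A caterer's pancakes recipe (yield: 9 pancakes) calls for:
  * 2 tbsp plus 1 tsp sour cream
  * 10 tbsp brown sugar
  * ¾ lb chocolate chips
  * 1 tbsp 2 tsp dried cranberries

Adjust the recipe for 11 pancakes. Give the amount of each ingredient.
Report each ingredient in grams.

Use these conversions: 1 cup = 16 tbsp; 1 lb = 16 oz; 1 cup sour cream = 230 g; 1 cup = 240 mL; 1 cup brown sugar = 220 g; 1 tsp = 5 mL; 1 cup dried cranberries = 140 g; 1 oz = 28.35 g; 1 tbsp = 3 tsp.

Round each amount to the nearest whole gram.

sour cream: 41 g; brown sugar: 168 g; chocolate chips: 416 g; dried cranberries: 18 g

Scaling factor: 11/9.
sour cream: (2 tbsp + 1 tsp = 7/3 tbsp) × 11/9 ÷ 16 tbsp/cup × 230 g/cup ≈ 41 g
brown sugar: 10 tbsp × 11/9 ÷ 16 tbsp/cup × 220 g/cup ≈ 168 g
chocolate chips: 0.75 lb × 11/9 × 16 oz/lb × 28.35 g/oz ≈ 416 g
dried cranberries: (1 tbsp + 2 tsp = 5/3 tbsp) × 11/9 ÷ 16 tbsp/cup × 140 g/cup ≈ 18 g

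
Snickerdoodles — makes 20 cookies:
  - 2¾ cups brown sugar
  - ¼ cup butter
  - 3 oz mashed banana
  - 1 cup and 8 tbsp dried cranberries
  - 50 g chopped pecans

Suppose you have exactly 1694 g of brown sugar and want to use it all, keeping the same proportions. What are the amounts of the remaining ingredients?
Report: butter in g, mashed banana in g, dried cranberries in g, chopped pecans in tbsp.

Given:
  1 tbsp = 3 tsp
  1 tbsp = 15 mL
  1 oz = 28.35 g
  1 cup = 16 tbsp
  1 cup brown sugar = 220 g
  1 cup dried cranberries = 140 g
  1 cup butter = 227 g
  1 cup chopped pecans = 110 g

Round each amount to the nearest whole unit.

butter: 159 g; mashed banana: 238 g; dried cranberries: 588 g; chopped pecans: 20 tbsp

The original recipe has 605 g of brown sugar, so the scaling factor is 1694 ÷ 605 = 14/5 = 2.8.
butter: 0.25 cup × 14/5 × 227 g/cup ≈ 159 g
mashed banana: 3 oz × 14/5 × 28.35 g/oz ≈ 238 g
dried cranberries: (1 cup + 8 tbsp = 1.5 cup) × 14/5 × 140 g/cup = 588 g
chopped pecans: 50 g × 14/5 ÷ 110 g/cup × 16 tbsp/cup ≈ 20 tbsp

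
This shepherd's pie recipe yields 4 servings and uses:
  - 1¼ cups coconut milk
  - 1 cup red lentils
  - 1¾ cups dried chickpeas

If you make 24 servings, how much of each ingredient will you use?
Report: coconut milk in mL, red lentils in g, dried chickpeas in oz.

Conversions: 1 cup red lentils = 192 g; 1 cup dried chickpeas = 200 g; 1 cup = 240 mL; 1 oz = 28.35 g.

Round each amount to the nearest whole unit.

Scaling factor: 24/4 = 6.
coconut milk: 1.25 cup × 6 × 240 mL/cup = 1800 mL
red lentils: 1 cup × 6 × 192 g/cup = 1152 g
dried chickpeas: 1.75 cup × 6 × 200 g/cup ÷ 28.35 g/oz ≈ 74 oz

coconut milk: 1800 mL; red lentils: 1152 g; dried chickpeas: 74 oz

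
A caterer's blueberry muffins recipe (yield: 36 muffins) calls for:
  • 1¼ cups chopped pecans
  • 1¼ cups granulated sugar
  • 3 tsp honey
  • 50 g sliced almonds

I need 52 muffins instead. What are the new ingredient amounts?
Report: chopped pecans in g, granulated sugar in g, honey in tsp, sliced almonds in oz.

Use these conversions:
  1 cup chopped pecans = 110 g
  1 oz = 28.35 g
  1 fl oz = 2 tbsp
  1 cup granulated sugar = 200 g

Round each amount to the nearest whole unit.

Scaling factor: 52/36 = 13/9.
chopped pecans: 1.25 cup × 13/9 × 110 g/cup ≈ 199 g
granulated sugar: 1.25 cup × 13/9 × 200 g/cup ≈ 361 g
honey: 3 tsp × 13/9 ≈ 4 tsp
sliced almonds: 50 g × 13/9 ÷ 28.35 g/oz ≈ 3 oz

chopped pecans: 199 g; granulated sugar: 361 g; honey: 4 tsp; sliced almonds: 3 oz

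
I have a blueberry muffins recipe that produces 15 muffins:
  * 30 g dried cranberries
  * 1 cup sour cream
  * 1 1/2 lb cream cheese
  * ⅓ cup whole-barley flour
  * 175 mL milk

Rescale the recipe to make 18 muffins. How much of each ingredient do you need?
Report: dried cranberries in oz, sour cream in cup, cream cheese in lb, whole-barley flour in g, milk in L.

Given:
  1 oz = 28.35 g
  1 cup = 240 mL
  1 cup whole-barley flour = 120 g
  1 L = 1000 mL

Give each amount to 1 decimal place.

Scaling factor: 18/15 = 6/5 = 1.2.
dried cranberries: 30 g × 6/5 ÷ 28.35 g/oz ≈ 1.3 oz
sour cream: 1 cup × 6/5 = 1.2 cup
cream cheese: 1.5 lb × 6/5 = 1.8 lb
whole-barley flour: 1/3 cup × 6/5 × 120 g/cup = 48.0 g
milk: 175 mL × 6/5 ÷ 1000 mL/L ≈ 0.2 L

dried cranberries: 1.3 oz; sour cream: 1.2 cup; cream cheese: 1.8 lb; whole-barley flour: 48.0 g; milk: 0.2 L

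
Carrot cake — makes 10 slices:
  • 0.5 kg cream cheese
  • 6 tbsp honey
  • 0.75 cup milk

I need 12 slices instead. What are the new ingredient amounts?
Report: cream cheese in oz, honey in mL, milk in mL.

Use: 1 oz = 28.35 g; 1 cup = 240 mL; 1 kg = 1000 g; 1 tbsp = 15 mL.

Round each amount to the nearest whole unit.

Scaling factor: 12/10 = 6/5 = 1.2.
cream cheese: 0.5 kg × 6/5 × 1000 g/kg ÷ 28.35 g/oz ≈ 21 oz
honey: 6 tbsp × 6/5 × 15 mL/tbsp = 108 mL
milk: 0.75 cup × 6/5 × 240 mL/cup = 216 mL

cream cheese: 21 oz; honey: 108 mL; milk: 216 mL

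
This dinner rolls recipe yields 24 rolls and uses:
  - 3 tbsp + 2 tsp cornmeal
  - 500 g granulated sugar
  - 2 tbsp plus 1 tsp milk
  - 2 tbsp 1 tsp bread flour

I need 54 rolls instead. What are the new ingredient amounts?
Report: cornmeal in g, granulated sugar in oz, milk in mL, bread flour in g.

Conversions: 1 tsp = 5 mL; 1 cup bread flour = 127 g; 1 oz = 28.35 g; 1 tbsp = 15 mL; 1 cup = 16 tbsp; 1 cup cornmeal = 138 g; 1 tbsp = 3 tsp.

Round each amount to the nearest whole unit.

cornmeal: 71 g; granulated sugar: 40 oz; milk: 79 mL; bread flour: 42 g

Scaling factor: 54/24 = 9/4 = 2.25.
cornmeal: (3 tbsp + 2 tsp = 11/3 tbsp) × 9/4 ÷ 16 tbsp/cup × 138 g/cup ≈ 71 g
granulated sugar: 500 g × 9/4 ÷ 28.35 g/oz ≈ 40 oz
milk: (2 tbsp + 1 tsp = 7/3 tbsp) × 9/4 × 15 mL/tbsp ≈ 79 mL
bread flour: (2 tbsp + 1 tsp = 7/3 tbsp) × 9/4 ÷ 16 tbsp/cup × 127 g/cup ≈ 42 g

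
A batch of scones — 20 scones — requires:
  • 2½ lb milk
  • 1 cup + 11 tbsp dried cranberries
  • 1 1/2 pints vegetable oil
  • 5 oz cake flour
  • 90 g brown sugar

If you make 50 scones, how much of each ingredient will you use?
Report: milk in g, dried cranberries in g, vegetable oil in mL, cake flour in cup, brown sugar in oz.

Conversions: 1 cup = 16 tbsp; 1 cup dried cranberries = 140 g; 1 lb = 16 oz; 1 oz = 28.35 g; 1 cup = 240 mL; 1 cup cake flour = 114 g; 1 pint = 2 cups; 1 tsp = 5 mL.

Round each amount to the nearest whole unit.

milk: 2835 g; dried cranberries: 591 g; vegetable oil: 1800 mL; cake flour: 3 cup; brown sugar: 8 oz

Scaling factor: 50/20 = 5/2 = 2.5.
milk: 2.5 lb × 5/2 × 16 oz/lb × 28.35 g/oz = 2835 g
dried cranberries: (1 cup + 11 tbsp = 1.6875 cup) × 5/2 × 140 g/cup ≈ 591 g
vegetable oil: 1.5 pint × 5/2 × 2 cup/pint × 240 mL/cup = 1800 mL
cake flour: 5 oz × 5/2 × 28.35 g/oz ÷ 114 g/cup ≈ 3 cup
brown sugar: 90 g × 5/2 ÷ 28.35 g/oz ≈ 8 oz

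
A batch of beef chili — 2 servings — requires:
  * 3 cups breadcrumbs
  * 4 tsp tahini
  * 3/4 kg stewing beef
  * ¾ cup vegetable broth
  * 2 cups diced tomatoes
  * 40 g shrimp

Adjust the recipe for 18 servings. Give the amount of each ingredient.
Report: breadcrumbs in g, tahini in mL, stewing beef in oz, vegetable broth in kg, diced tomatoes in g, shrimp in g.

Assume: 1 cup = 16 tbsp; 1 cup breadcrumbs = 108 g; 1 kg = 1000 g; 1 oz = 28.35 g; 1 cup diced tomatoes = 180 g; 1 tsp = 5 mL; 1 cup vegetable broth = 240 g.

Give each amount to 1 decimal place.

Scaling factor: 18/2 = 9.
breadcrumbs: 3 cup × 9 × 108 g/cup = 2916.0 g
tahini: 4 tsp × 9 × 5 mL/tsp = 180.0 mL
stewing beef: 0.75 kg × 9 × 1000 g/kg ÷ 28.35 g/oz ≈ 238.1 oz
vegetable broth: 0.75 cup × 9 × 240 g/cup ÷ 1000 g/kg ≈ 1.6 kg
diced tomatoes: 2 cup × 9 × 180 g/cup = 3240.0 g
shrimp: 40 g × 9 = 360.0 g

breadcrumbs: 2916.0 g; tahini: 180.0 mL; stewing beef: 238.1 oz; vegetable broth: 1.6 kg; diced tomatoes: 3240.0 g; shrimp: 360.0 g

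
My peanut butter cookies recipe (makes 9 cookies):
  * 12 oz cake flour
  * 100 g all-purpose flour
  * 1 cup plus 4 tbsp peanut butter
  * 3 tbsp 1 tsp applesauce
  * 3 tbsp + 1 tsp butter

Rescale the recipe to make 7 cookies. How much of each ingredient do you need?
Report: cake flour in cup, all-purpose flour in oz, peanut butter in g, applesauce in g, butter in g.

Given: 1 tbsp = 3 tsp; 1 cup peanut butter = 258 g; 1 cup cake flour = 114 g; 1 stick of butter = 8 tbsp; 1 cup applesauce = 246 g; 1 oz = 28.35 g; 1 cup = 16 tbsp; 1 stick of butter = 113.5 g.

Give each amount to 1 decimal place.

cake flour: 2.3 cup; all-purpose flour: 2.7 oz; peanut butter: 250.8 g; applesauce: 39.9 g; butter: 36.8 g

Scaling factor: 7/9.
cake flour: 12 oz × 7/9 × 28.35 g/oz ÷ 114 g/cup ≈ 2.3 cup
all-purpose flour: 100 g × 7/9 ÷ 28.35 g/oz ≈ 2.7 oz
peanut butter: (1 cup + 4 tbsp = 1.25 cup) × 7/9 × 258 g/cup ≈ 250.8 g
applesauce: (3 tbsp + 1 tsp = 10/3 tbsp) × 7/9 ÷ 16 tbsp/cup × 246 g/cup ≈ 39.9 g
butter: (3 tbsp + 1 tsp = 10/3 tbsp) × 7/9 ÷ 8 tbsp/stick × 113.5 g/stick ≈ 36.8 g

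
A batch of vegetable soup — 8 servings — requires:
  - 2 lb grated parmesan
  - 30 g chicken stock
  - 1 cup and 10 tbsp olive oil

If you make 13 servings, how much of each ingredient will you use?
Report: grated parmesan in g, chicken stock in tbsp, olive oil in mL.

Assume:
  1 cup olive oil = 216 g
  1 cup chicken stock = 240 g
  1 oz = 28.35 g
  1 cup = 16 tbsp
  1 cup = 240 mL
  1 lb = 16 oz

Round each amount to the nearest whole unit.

Scaling factor: 13/8 = 1.625.
grated parmesan: 2 lb × 13/8 × 16 oz/lb × 28.35 g/oz ≈ 1474 g
chicken stock: 30 g × 13/8 ÷ 240 g/cup × 16 tbsp/cup ≈ 3 tbsp
olive oil: (1 cup + 10 tbsp = 1.625 cup) × 13/8 × 240 mL/cup ≈ 634 mL

grated parmesan: 1474 g; chicken stock: 3 tbsp; olive oil: 634 mL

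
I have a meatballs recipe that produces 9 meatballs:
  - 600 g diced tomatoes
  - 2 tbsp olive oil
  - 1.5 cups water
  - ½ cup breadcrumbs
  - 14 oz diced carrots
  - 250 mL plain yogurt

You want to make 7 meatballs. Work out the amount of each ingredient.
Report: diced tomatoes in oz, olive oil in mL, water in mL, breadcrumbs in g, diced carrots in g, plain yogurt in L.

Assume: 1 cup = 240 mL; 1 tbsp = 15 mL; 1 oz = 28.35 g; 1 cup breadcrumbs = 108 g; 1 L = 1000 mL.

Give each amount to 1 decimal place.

diced tomatoes: 16.5 oz; olive oil: 23.3 mL; water: 280.0 mL; breadcrumbs: 42.0 g; diced carrots: 308.7 g; plain yogurt: 0.2 L

Scaling factor: 7/9.
diced tomatoes: 600 g × 7/9 ÷ 28.35 g/oz ≈ 16.5 oz
olive oil: 2 tbsp × 7/9 × 15 mL/tbsp ≈ 23.3 mL
water: 1.5 cup × 7/9 × 240 mL/cup = 280.0 mL
breadcrumbs: 0.5 cup × 7/9 × 108 g/cup = 42.0 g
diced carrots: 14 oz × 7/9 × 28.35 g/oz = 308.7 g
plain yogurt: 250 mL × 7/9 ÷ 1000 mL/L ≈ 0.2 L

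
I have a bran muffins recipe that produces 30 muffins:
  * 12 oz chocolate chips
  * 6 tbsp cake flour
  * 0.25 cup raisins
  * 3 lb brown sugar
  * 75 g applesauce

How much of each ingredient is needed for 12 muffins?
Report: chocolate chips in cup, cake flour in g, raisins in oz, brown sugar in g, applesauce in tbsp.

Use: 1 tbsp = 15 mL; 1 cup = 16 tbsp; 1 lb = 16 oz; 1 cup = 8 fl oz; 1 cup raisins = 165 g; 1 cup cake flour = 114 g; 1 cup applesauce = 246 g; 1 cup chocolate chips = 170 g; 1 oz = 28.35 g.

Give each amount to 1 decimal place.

chocolate chips: 0.8 cup; cake flour: 17.1 g; raisins: 0.6 oz; brown sugar: 544.3 g; applesauce: 2.0 tbsp

Scaling factor: 12/30 = 2/5 = 0.4.
chocolate chips: 12 oz × 2/5 × 28.35 g/oz ÷ 170 g/cup ≈ 0.8 cup
cake flour: 6 tbsp × 2/5 ÷ 16 tbsp/cup × 114 g/cup = 17.1 g
raisins: 0.25 cup × 2/5 × 165 g/cup ÷ 28.35 g/oz ≈ 0.6 oz
brown sugar: 3 lb × 2/5 × 16 oz/lb × 28.35 g/oz ≈ 544.3 g
applesauce: 75 g × 2/5 ÷ 246 g/cup × 16 tbsp/cup ≈ 2.0 tbsp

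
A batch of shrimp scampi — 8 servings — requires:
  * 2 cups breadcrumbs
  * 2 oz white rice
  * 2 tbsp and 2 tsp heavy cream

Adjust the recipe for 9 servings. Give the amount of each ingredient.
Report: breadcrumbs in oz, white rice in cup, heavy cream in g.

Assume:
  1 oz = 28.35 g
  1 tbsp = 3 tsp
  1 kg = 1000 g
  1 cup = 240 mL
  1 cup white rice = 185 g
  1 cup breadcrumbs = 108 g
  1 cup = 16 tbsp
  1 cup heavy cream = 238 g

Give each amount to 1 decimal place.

Scaling factor: 9/8 = 1.125.
breadcrumbs: 2 cup × 9/8 × 108 g/cup ÷ 28.35 g/oz ≈ 8.6 oz
white rice: 2 oz × 9/8 × 28.35 g/oz ÷ 185 g/cup ≈ 0.3 cup
heavy cream: (2 tbsp + 2 tsp = 8/3 tbsp) × 9/8 ÷ 16 tbsp/cup × 238 g/cup ≈ 44.6 g

breadcrumbs: 8.6 oz; white rice: 0.3 cup; heavy cream: 44.6 g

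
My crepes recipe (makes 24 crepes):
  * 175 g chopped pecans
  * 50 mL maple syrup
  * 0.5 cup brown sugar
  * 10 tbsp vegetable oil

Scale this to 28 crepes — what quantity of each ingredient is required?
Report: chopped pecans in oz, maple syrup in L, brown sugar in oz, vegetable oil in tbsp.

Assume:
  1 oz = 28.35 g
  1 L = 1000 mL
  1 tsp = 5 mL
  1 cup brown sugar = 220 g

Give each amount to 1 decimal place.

chopped pecans: 7.2 oz; maple syrup: 0.1 L; brown sugar: 4.5 oz; vegetable oil: 11.7 tbsp

Scaling factor: 28/24 = 7/6.
chopped pecans: 175 g × 7/6 ÷ 28.35 g/oz ≈ 7.2 oz
maple syrup: 50 mL × 7/6 ÷ 1000 mL/L ≈ 0.1 L
brown sugar: 0.5 cup × 7/6 × 220 g/cup ÷ 28.35 g/oz ≈ 4.5 oz
vegetable oil: 10 tbsp × 7/6 ≈ 11.7 tbsp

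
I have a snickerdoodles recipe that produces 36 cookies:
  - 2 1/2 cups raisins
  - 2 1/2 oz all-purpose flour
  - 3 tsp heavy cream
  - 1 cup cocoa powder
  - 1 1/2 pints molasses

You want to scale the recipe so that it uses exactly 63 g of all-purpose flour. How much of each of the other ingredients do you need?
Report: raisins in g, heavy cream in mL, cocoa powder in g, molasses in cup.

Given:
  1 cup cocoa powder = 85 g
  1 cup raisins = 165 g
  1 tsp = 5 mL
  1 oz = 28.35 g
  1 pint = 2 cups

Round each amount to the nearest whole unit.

The original recipe has 70.875 g of all-purpose flour, so the scaling factor is 63 ÷ 70.875 = 8/9.
raisins: 2.5 cup × 8/9 × 165 g/cup ≈ 367 g
heavy cream: 3 tsp × 8/9 × 5 mL/tsp ≈ 13 mL
cocoa powder: 1 cup × 8/9 × 85 g/cup ≈ 76 g
molasses: 1.5 pint × 8/9 × 2 cup/pint ≈ 3 cup

raisins: 367 g; heavy cream: 13 mL; cocoa powder: 76 g; molasses: 3 cup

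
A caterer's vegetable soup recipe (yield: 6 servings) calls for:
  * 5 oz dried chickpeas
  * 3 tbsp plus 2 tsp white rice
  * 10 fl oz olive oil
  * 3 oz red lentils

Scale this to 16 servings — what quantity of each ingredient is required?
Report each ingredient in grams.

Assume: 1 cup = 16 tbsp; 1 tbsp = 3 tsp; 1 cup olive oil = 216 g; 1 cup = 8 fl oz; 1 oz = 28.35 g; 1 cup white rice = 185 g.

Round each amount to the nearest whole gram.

dried chickpeas: 378 g; white rice: 113 g; olive oil: 720 g; red lentils: 227 g

Scaling factor: 16/6 = 8/3.
dried chickpeas: 5 oz × 8/3 × 28.35 g/oz = 378 g
white rice: (3 tbsp + 2 tsp = 11/3 tbsp) × 8/3 ÷ 16 tbsp/cup × 185 g/cup ≈ 113 g
olive oil: 10 fl oz × 8/3 ÷ 8 fl oz/cup × 216 g/cup = 720 g
red lentils: 3 oz × 8/3 × 28.35 g/oz ≈ 227 g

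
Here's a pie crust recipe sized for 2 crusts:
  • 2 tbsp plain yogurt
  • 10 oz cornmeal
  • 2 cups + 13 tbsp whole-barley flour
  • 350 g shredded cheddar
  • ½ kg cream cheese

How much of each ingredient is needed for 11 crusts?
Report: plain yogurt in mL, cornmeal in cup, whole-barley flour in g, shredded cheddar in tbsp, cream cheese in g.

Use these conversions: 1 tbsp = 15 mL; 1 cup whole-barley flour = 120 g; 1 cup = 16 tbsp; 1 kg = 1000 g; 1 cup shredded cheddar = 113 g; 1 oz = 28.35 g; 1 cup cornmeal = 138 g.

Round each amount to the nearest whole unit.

plain yogurt: 165 mL; cornmeal: 11 cup; whole-barley flour: 1856 g; shredded cheddar: 273 tbsp; cream cheese: 2750 g

Scaling factor: 11/2 = 5.5.
plain yogurt: 2 tbsp × 11/2 × 15 mL/tbsp = 165 mL
cornmeal: 10 oz × 11/2 × 28.35 g/oz ÷ 138 g/cup ≈ 11 cup
whole-barley flour: (2 cup + 13 tbsp = 2.8125 cup) × 11/2 × 120 g/cup ≈ 1856 g
shredded cheddar: 350 g × 11/2 ÷ 113 g/cup × 16 tbsp/cup ≈ 273 tbsp
cream cheese: 0.5 kg × 11/2 × 1000 g/kg = 2750 g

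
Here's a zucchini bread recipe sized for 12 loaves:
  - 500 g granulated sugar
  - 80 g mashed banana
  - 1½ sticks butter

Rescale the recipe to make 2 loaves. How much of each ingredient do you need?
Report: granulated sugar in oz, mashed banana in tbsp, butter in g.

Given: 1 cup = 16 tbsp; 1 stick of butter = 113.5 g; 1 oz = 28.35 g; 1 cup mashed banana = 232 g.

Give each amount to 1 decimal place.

Scaling factor: 2/12 = 1/6.
granulated sugar: 500 g × 1/6 ÷ 28.35 g/oz ≈ 2.9 oz
mashed banana: 80 g × 1/6 ÷ 232 g/cup × 16 tbsp/cup ≈ 0.9 tbsp
butter: 1.5 stick × 1/6 × 113.5 g/stick ≈ 28.4 g

granulated sugar: 2.9 oz; mashed banana: 0.9 tbsp; butter: 28.4 g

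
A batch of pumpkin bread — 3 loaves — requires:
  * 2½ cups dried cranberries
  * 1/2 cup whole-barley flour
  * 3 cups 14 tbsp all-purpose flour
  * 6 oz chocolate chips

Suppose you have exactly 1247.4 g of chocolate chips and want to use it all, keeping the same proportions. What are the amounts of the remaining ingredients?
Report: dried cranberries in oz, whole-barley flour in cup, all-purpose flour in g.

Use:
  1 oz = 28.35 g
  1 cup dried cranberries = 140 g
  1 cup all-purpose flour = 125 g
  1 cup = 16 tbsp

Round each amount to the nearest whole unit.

dried cranberries: 91 oz; whole-barley flour: 4 cup; all-purpose flour: 3552 g

The original recipe has 170.1 g of chocolate chips, so the scaling factor is 1247.4 ÷ 170.1 = 22/3.
dried cranberries: 2.5 cup × 22/3 × 140 g/cup ÷ 28.35 g/oz ≈ 91 oz
whole-barley flour: 0.5 cup × 22/3 ≈ 4 cup
all-purpose flour: (3 cup + 14 tbsp = 3.875 cup) × 22/3 × 125 g/cup ≈ 3552 g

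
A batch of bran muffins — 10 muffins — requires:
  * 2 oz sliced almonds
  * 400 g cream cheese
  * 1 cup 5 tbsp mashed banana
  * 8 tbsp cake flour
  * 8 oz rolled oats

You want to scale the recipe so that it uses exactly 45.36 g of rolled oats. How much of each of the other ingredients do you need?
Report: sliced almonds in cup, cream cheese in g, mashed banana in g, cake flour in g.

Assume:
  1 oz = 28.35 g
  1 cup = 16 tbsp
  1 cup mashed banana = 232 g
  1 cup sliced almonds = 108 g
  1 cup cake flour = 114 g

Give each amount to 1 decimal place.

The original recipe has 226.8 g of rolled oats, so the scaling factor is 45.36 ÷ 226.8 = 1/5 = 0.2.
sliced almonds: 2 oz × 1/5 × 28.35 g/oz ÷ 108 g/cup ≈ 0.1 cup
cream cheese: 400 g × 1/5 = 80.0 g
mashed banana: (1 cup + 5 tbsp = 1.3125 cup) × 1/5 × 232 g/cup = 60.9 g
cake flour: 8 tbsp × 1/5 ÷ 16 tbsp/cup × 114 g/cup = 11.4 g

sliced almonds: 0.1 cup; cream cheese: 80.0 g; mashed banana: 60.9 g; cake flour: 11.4 g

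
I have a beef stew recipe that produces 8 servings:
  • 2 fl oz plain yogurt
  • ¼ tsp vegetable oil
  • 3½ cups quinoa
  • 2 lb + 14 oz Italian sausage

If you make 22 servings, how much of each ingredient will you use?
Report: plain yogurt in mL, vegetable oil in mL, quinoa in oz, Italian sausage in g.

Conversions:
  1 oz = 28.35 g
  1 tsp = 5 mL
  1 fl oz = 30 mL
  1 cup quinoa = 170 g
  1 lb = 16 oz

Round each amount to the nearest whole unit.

plain yogurt: 165 mL; vegetable oil: 3 mL; quinoa: 58 oz; Italian sausage: 3586 g

Scaling factor: 22/8 = 11/4 = 2.75.
plain yogurt: 2 fl oz × 11/4 × 30 mL/fl oz = 165 mL
vegetable oil: 0.25 tsp × 11/4 × 5 mL/tsp ≈ 3 mL
quinoa: 3.5 cup × 11/4 × 170 g/cup ÷ 28.35 g/oz ≈ 58 oz
Italian sausage: (2 lb + 14 oz = 2.875 lb) × 11/4 × 16 oz/lb × 28.35 g/oz ≈ 3586 g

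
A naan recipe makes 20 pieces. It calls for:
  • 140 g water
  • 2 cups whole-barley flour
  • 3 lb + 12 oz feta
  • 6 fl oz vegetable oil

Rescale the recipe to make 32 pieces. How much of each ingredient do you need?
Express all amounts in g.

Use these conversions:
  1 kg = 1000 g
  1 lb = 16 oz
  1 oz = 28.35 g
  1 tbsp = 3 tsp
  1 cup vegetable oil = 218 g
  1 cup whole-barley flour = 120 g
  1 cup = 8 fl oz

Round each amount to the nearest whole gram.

Scaling factor: 32/20 = 8/5 = 1.6.
water: 140 g × 8/5 = 224 g
whole-barley flour: 2 cup × 8/5 × 120 g/cup = 384 g
feta: (3 lb + 12 oz = 3.75 lb) × 8/5 × 16 oz/lb × 28.35 g/oz ≈ 2722 g
vegetable oil: 6 fl oz × 8/5 ÷ 8 fl oz/cup × 218 g/cup ≈ 262 g

water: 224 g; whole-barley flour: 384 g; feta: 2722 g; vegetable oil: 262 g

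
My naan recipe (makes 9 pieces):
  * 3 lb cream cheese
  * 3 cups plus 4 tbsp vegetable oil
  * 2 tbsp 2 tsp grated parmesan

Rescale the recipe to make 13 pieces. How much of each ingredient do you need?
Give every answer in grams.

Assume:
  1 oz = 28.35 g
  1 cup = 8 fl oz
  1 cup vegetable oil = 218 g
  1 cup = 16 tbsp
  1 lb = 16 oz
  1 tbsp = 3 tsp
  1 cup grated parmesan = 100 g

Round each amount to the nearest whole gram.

cream cheese: 1966 g; vegetable oil: 1023 g; grated parmesan: 24 g

Scaling factor: 13/9.
cream cheese: 3 lb × 13/9 × 16 oz/lb × 28.35 g/oz ≈ 1966 g
vegetable oil: (3 cup + 4 tbsp = 3.25 cup) × 13/9 × 218 g/cup ≈ 1023 g
grated parmesan: (2 tbsp + 2 tsp = 8/3 tbsp) × 13/9 ÷ 16 tbsp/cup × 100 g/cup ≈ 24 g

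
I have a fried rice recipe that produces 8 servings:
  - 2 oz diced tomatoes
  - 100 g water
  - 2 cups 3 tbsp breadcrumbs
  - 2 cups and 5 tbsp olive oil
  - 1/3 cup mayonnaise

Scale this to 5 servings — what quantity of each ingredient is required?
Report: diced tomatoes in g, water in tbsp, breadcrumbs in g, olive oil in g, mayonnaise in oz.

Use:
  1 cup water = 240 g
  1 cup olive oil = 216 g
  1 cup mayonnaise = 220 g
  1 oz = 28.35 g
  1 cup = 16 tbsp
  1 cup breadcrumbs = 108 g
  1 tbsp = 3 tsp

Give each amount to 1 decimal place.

diced tomatoes: 35.4 g; water: 4.2 tbsp; breadcrumbs: 147.7 g; olive oil: 312.2 g; mayonnaise: 1.6 oz

Scaling factor: 5/8 = 0.625.
diced tomatoes: 2 oz × 5/8 × 28.35 g/oz ≈ 35.4 g
water: 100 g × 5/8 ÷ 240 g/cup × 16 tbsp/cup ≈ 4.2 tbsp
breadcrumbs: (2 cup + 3 tbsp = 2.1875 cup) × 5/8 × 108 g/cup ≈ 147.7 g
olive oil: (2 cup + 5 tbsp = 2.3125 cup) × 5/8 × 216 g/cup ≈ 312.2 g
mayonnaise: 1/3 cup × 5/8 × 220 g/cup ÷ 28.35 g/oz ≈ 1.6 oz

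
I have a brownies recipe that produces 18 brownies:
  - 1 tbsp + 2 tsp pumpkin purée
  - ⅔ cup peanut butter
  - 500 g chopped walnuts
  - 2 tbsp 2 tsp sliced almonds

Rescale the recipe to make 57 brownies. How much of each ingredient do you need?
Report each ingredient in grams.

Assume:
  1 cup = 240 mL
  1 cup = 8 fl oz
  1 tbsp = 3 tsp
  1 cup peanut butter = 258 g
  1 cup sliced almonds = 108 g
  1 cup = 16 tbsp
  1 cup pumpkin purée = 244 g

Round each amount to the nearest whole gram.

Scaling factor: 57/18 = 19/6.
pumpkin purée: (1 tbsp + 2 tsp = 5/3 tbsp) × 19/6 ÷ 16 tbsp/cup × 244 g/cup ≈ 80 g
peanut butter: 2/3 cup × 19/6 × 258 g/cup ≈ 545 g
chopped walnuts: 500 g × 19/6 ≈ 1583 g
sliced almonds: (2 tbsp + 2 tsp = 8/3 tbsp) × 19/6 ÷ 16 tbsp/cup × 108 g/cup = 57 g

pumpkin purée: 80 g; peanut butter: 545 g; chopped walnuts: 1583 g; sliced almonds: 57 g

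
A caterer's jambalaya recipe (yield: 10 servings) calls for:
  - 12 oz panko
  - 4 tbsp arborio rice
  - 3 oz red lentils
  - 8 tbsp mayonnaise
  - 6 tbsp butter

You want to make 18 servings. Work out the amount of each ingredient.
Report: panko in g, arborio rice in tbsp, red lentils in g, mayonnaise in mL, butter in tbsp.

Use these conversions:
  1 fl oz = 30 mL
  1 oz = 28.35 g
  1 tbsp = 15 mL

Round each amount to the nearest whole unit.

panko: 612 g; arborio rice: 7 tbsp; red lentils: 153 g; mayonnaise: 216 mL; butter: 11 tbsp

Scaling factor: 18/10 = 9/5 = 1.8.
panko: 12 oz × 9/5 × 28.35 g/oz ≈ 612 g
arborio rice: 4 tbsp × 9/5 ≈ 7 tbsp
red lentils: 3 oz × 9/5 × 28.35 g/oz ≈ 153 g
mayonnaise: 8 tbsp × 9/5 × 15 mL/tbsp = 216 mL
butter: 6 tbsp × 9/5 ≈ 11 tbsp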